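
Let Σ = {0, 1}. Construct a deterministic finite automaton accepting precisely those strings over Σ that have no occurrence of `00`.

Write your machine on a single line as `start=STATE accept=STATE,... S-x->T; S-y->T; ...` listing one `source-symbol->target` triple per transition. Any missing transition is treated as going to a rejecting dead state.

This is the complement of 'contains `00`'. Use the same substring-matching states — s0 through s2 holding how much of `00` has just been matched — but flip the accepting set: everything except the trap s2 accepts.
A 3-state machine:
        0   1  
>* s0   s1  s0 
 * s1   s2  s0 
   s2   s2  s2 
(> = start, * = accepting)

start=s0; accept=s0,s1; s0-0->s1; s0-1->s0; s1-0->s2; s1-1->s0; s2-0->s2; s2-1->s2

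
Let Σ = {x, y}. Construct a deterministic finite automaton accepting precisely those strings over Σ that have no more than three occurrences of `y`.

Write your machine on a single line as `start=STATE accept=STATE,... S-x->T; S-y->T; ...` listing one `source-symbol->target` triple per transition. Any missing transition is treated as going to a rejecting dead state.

Count `y`s, saturating at 4: states q0 through q3 mean 0 through 3 `y`s seen; q4 means more than 3. Each `y` increments (capped at q4); other symbols loop. Accept from {q0, q1, q2, q3}.
A 5-state machine:
        x   y  
>* q0   q0  q1 
 * q1   q1  q2 
 * q2   q2  q3 
 * q3   q3  q4 
   q4   q4  q4 
(> = start, * = accepting)

start=q0; accept=q0,q1,q2,q3; q0-x->q0; q0-y->q1; q1-x->q1; q1-y->q2; q2-x->q2; q2-y->q3; q3-x->q3; q3-y->q4; q4-x->q4; q4-y->q4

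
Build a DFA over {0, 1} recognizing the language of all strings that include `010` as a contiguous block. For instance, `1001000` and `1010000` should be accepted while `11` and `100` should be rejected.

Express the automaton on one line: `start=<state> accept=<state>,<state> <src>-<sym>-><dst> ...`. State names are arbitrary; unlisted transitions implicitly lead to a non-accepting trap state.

Track how much of `010` has been matched so far: state q0 is no progress, q3 is the absorbing accept state reached once `010` has occurred. Intermediate states record partial matches; on a mismatch, fall back to the longest reusable overlap.
A 4-state machine:
        0   1  
>  q0   q1  q0 
   q1   q1  q2 
   q2   q3  q0 
 * q3   q3  q3 
(> = start, * = accepting)

start=q0 accept=q3 q0-0->q1 q0-1->q0 q1-0->q1 q1-1->q2 q2-0->q3 q2-1->q0 q3-0->q3 q3-1->q3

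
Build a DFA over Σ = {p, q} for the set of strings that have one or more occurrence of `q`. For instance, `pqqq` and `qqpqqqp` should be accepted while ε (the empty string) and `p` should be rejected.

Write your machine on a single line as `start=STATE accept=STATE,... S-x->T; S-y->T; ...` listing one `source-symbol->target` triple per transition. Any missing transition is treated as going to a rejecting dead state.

start=S0; accept=S1,S2; S0-p->S0; S0-q->S1; S1-p->S1; S1-q->S2; S2-p->S2; S2-q->S2

Count `q`s, saturating at 2: state S0 means no `q` yet, S1 means one `q` seen, S2 means more than one. Each `q` increments (capped at S2); other symbols loop. Accept from {S1, S2}.
3 states suffice.
        p   q  
>  S0   S0  S1 
 * S1   S1  S2 
 * S2   S2  S2 
(> = start, * = accepting)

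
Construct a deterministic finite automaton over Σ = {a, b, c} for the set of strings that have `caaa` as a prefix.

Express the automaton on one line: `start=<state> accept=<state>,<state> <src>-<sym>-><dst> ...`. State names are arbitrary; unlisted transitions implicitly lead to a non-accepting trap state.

Walk along `caaa` while the input agrees: from s0 take `c` to s1, and so on. Any deviation drops to the rejecting sink s5. Once s4 is reached the prefix is confirmed and every continuation is accepted.
A 6-state machine:
        a   b   c  
>  s0   s5  s5  s1 
   s1   s2  s5  s5 
   s2   s3  s5  s5 
   s3   s4  s5  s5 
 * s4   s4  s4  s4 
   s5   s5  s5  s5 
(> = start, * = accepting)

start=s0 accept=s4 s0-a->s5 s0-b->s5 s0-c->s1 s1-a->s2 s1-b->s5 s1-c->s5 s2-a->s3 s2-b->s5 s2-c->s5 s3-a->s4 s3-b->s5 s3-c->s5 s4-a->s4 s4-b->s4 s4-c->s4 s5-a->s5 s5-b->s5 s5-c->s5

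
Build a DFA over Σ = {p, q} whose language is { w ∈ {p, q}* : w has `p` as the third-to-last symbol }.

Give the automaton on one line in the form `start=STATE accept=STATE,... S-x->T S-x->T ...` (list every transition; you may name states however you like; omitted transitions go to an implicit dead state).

start=S0 accept=S7,S8,S9,S10 S0-p->S1 S0-q->S2 S1-p->S3 S1-q->S4 S2-p->S5 S2-q->S6 S3-p->S7 S3-q->S8 S4-p->S9 S4-q->S10 S5-p->S11 S5-q->S12 S6-p->S13 S6-q->S14 S7-p->S7 S7-q->S8 S8-p->S9 S8-q->S10 S9-p->S11 S9-q->S12 S10-p->S13 S10-q->S14 S11-p->S7 S11-q->S8 S12-p->S9 S12-q->S10 S13-p->S11 S13-q->S12 S14-p->S13 S14-q->S14

A DFA must remember the last 3 symbols (since which symbol is third-to-last isn't known until the input ends). Use one state per possible window of the last ≤3 symbols; accept from those whose window starts with `p`.
With 15 states:
          p    q  
>  S0     S1   S2 
   S1     S3   S4 
   S2     S5   S6 
   S3     S7   S8 
   S4     S9  S10 
   S5    S11  S12 
   S6    S13  S14 
 * S7     S7   S8 
 * S8     S9  S10 
 * S9    S11  S12 
 * S10   S13  S14 
   S11    S7   S8 
   S12    S9  S10 
   S13   S11  S12 
   S14   S13  S14 
(> = start, * = accepting)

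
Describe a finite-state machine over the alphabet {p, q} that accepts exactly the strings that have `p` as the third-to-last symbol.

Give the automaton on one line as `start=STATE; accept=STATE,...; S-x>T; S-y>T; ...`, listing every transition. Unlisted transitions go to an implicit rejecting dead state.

start=S0; accept=S7,S8,S9,S10; S0-p>S1; S0-q>S2; S1-p>S3; S1-q>S4; S2-p>S5; S2-q>S6; S3-p>S7; S3-q>S8; S4-p>S9; S4-q>S10; S5-p>S11; S5-q>S12; S6-p>S13; S6-q>S14; S7-p>S7; S7-q>S8; S8-p>S9; S8-q>S10; S9-p>S11; S9-q>S12; S10-p>S13; S10-q>S14; S11-p>S7; S11-q>S8; S12-p>S9; S12-q>S10; S13-p>S11; S13-q>S12; S14-p>S13; S14-q>S14

Because acceptance depends on a position counted from the end, the machine has to buffer the most recent 3 symbols. Make each state the string of the last up-to-3 symbols read; on input `x` shift the window left and append `x`. Accept when the buffered window has length 3 and begins with `p`.
          p    q  
>  S0     S1   S2 
   S1     S3   S4 
   S2     S5   S6 
   S3     S7   S8 
   S4     S9  S10 
   S5    S11  S12 
   S6    S13  S14 
 * S7     S7   S8 
 * S8     S9  S10 
 * S9    S11  S12 
 * S10   S13  S14 
   S11    S7   S8 
   S12    S9  S10 
   S13   S11  S12 
   S14   S13  S14 
(> = start, * = accepting)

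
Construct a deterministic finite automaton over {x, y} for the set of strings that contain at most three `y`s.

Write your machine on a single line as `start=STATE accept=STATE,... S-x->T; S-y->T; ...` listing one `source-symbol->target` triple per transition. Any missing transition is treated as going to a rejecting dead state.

Only the number of `y`s matters, and only up to 4. Make a chain q0 → q1 → q2 → q3 → q4 advanced by each `y` (with q4 absorbing); every other symbol self-loops. The accepting set is {q0, q1, q2, q3}.
A 5-state machine:
        x   y  
>* q0   q0  q1 
 * q1   q1  q2 
 * q2   q2  q3 
 * q3   q3  q4 
   q4   q4  q4 
(> = start, * = accepting)

start=q0; accept=q0,q1,q2,q3; q0-x->q0; q0-y->q1; q1-x->q1; q1-y->q2; q2-x->q2; q2-y->q3; q3-x->q3; q3-y->q4; q4-x->q4; q4-y->q4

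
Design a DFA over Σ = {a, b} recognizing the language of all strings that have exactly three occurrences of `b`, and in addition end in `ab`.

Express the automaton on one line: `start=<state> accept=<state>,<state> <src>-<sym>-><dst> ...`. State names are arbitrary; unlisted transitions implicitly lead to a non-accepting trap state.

Build one automaton per condition and run them in lockstep. One (5 states) tracks the count of `b`s, saturating at 4; the other (3 states) tracks how much of the suffix `ab` has currently been matched. Each combined state is a pair, one component from each; accept when both components accept.
          a    b  
>  s0     s1   s2 
   s1     s1   s3 
   s2     s4   s5 
   s3     s4   s5 
   s4     s4   s6 
   s5     s7   s8 
   s6     s7   s8 
   s7     s7   s9 
   s8    s10  s11 
 * s9    s10  s11 
   s10   s10  s12 
   s11   s13  s11 
   s12   s13  s11 
   s13   s13  s12 
(> = start, * = accepting)

start=s0 accept=s9 s0-a->s1 s0-b->s2 s1-a->s1 s1-b->s3 s2-a->s4 s2-b->s5 s3-a->s4 s3-b->s5 s4-a->s4 s4-b->s6 s5-a->s7 s5-b->s8 s6-a->s7 s6-b->s8 s7-a->s7 s7-b->s9 s8-a->s10 s8-b->s11 s9-a->s10 s9-b->s11 s10-a->s10 s10-b->s12 s11-a->s13 s11-b->s11 s12-a->s13 s12-b->s11 s13-a->s13 s13-b->s12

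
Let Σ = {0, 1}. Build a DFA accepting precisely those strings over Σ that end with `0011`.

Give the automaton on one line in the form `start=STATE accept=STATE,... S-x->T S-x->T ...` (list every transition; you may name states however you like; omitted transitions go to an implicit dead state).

start=q0 accept=q4 q0-0->q1 q0-1->q0 q1-0->q2 q1-1->q0 q2-0->q2 q2-1->q3 q3-0->q1 q3-1->q4 q4-0->q1 q4-1->q0

Remember how much of `0011` the current input suffix matches. State q0 means no match yet; q1 means the last symbol is `0`; q2 means the last 2 symbols are `00`; q3 means the last 3 symbols are `001`; q4 means the last 4 symbols are `0011`. Only q4 accepts. On a mismatch, fall back to the longest proper suffix that is still a prefix of `0011`.
5 states suffice.
        0   1  
>  q0   q1  q0 
   q1   q2  q0 
   q2   q2  q3 
   q3   q1  q4 
 * q4   q1  q0 
(> = start, * = accepting)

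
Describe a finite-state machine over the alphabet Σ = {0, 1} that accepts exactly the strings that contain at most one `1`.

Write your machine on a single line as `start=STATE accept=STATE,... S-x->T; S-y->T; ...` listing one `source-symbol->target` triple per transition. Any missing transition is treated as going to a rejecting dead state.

Count `1`s, saturating at 2: state q0 means no `1` yet, q1 means one `1` seen, q2 means more than one. Each `1` increments (capped at q2); other symbols loop. Accept from {q0, q1}.
With 3 states:
        0   1  
>* q0   q0  q1 
 * q1   q1  q2 
   q2   q2  q2 
(> = start, * = accepting)

start=q0; accept=q0,q1; q0-0->q0; q0-1->q1; q1-0->q1; q1-1->q2; q2-0->q2; q2-1->q2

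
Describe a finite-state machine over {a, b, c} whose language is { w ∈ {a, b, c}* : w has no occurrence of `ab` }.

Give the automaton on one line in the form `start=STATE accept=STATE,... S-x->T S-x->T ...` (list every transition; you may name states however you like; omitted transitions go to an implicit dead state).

This is the complement of 'contains `ab`'. Use the same substring-matching states — S0 through S2 holding how much of `ab` has just been matched — but flip the accepting set: everything except the trap S2 accepts.
With 3 states:
        a   b   c  
>* S0   S1  S0  S0 
 * S1   S1  S2  S0 
   S2   S2  S2  S2 
(> = start, * = accepting)

start=S0 accept=S0,S1 S0-a->S1 S0-b->S0 S0-c->S0 S1-a->S1 S1-b->S2 S1-c->S0 S2-a->S2 S2-b->S2 S2-c->S2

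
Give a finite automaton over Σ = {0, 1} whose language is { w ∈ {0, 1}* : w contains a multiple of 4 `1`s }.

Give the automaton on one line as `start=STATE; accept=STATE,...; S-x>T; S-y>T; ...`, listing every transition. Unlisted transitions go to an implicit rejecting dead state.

start=q0; accept=q0; q0-0>q0; q0-1>q1; q1-0>q1; q1-1>q2; q2-0>q2; q2-1>q3; q3-0>q3; q3-1>q0

Keep the running count of `1`s modulo 4: each `1` advances along the cycle q0 → q1 → q2 → q3 → q0 while other symbols loop. Accept at q0.
        0   1  
>* q0   q0  q1 
   q1   q1  q2 
   q2   q2  q3 
   q3   q3  q0 
(> = start, * = accepting)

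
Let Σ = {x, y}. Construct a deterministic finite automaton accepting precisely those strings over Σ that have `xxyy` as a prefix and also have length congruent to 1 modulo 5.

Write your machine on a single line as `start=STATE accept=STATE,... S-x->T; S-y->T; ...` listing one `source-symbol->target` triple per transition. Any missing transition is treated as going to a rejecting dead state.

start=q0; accept=q11; q0-x->q1; q0-y->q2; q1-x->q3; q1-y->q4; q2-x->q4; q2-y->q4; q3-x->q5; q3-y->q6; q4-x->q5; q4-y->q5; q5-x->q7; q5-y->q7; q6-x->q7; q6-y->q8; q7-x->q9; q7-y->q9; q8-x->q10; q8-y->q10; q9-x->q2; q9-y->q2; q10-x->q11; q10-y->q11; q11-x->q12; q11-y->q12; q12-x->q13; q12-y->q13; q13-x->q8; q13-y->q8

Handle the two conditions separately and then intersect. One (6 states) tracks whether the input so far still matches the prefix `xxyy`; the other (5 states) tracks the input length modulo 5. Each combined state is a pair, one component from each; accept when both components accept.
A 14-state machine:
          x    y  
>  q0     q1   q2 
   q1     q3   q4 
   q2     q4   q4 
   q3     q5   q6 
   q4     q5   q5 
   q5     q7   q7 
   q6     q7   q8 
   q7     q9   q9 
   q8    q10  q10 
   q9     q2   q2 
   q10   q11  q11 
 * q11   q12  q12 
   q12   q13  q13 
   q13    q8   q8 
(> = start, * = accepting)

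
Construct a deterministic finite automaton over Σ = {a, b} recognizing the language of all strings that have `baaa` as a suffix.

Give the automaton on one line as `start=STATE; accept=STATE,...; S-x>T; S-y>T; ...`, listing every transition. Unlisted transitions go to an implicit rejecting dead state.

Remember how much of `baaa` the current input suffix matches. State q0 means no match yet; q1 means the last symbol is `b`; q2 means the last 2 symbols are `ba`; q3 means the last 3 symbols are `baa`; q4 means the last 4 symbols are `baaa`. Only q4 accepts. On a mismatch, fall back to the longest proper suffix that is still a prefix of `baaa`.
With 5 states:
        a   b  
>  q0   q0  q1 
   q1   q2  q1 
   q2   q3  q1 
   q3   q4  q1 
 * q4   q0  q1 
(> = start, * = accepting)

start=q0; accept=q4; q0-a>q0; q0-b>q1; q1-a>q2; q1-b>q1; q2-a>q3; q2-b>q1; q3-a>q4; q3-b>q1; q4-a>q0; q4-b>q1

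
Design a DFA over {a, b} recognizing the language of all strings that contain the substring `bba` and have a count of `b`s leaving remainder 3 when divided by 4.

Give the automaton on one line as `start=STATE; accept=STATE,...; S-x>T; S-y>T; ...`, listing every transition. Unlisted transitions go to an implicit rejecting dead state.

start=S0; accept=S8; S0-a>S0; S0-b>S1; S1-a>S2; S1-b>S3; S2-a>S2; S2-b>S4; S3-a>S5; S3-b>S6; S4-a>S7; S4-b>S6; S5-a>S5; S5-b>S8; S6-a>S8; S6-b>S9; S7-a>S7; S7-b>S10; S8-a>S8; S8-b>S11; S9-a>S11; S9-b>S12; S10-a>S13; S10-b>S9; S11-a>S11; S11-b>S14; S12-a>S14; S12-b>S3; S13-a>S13; S13-b>S15; S14-a>S14; S14-b>S5; S15-a>S0; S15-b>S12

Run two small machines in parallel and take their product. The first has 4 states tracking whether and how much of `bba` has been seen; the second has 4 states tracking the count of `b`s modulo 4. A product state is a pair (one from each), accepting exactly when both do.
          a    b  
>  S0     S0   S1 
   S1     S2   S3 
   S2     S2   S4 
   S3     S5   S6 
   S4     S7   S6 
   S5     S5   S8 
   S6     S8   S9 
   S7     S7  S10 
 * S8     S8  S11 
   S9    S11  S12 
   S10   S13   S9 
   S11   S11  S14 
   S12   S14   S3 
   S13   S13  S15 
   S14   S14   S5 
   S15    S0  S12 
(> = start, * = accepting)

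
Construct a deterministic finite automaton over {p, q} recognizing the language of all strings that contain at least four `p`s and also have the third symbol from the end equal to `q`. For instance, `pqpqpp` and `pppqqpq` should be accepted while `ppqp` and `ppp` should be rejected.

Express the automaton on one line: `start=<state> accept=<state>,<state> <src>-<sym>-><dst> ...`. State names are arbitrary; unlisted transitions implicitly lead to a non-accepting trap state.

start=S0 accept=S11,S13,S14,S15 S0-p->S1 S0-q->S0 S1-p->S2 S1-q->S1 S2-p->S3 S2-q->S4 S3-p->S5 S3-q->S6 S4-p->S7 S4-q->S4 S5-p->S5 S5-q->S8 S6-p->S9 S6-q->S10 S7-p->S11 S7-q->S6 S8-p->S9 S8-q->S12 S9-p->S11 S9-q->S13 S10-p->S14 S10-q->S10 S11-p->S5 S11-q->S8 S12-p->S14 S12-q->S15 S13-p->S9 S13-q->S12 S14-p->S11 S14-q->S13 S15-p->S14 S15-q->S15

Build one automaton per condition and run them in lockstep. One (6 states) tracks the count of `p`s, saturating at 5; the other (15 states) tracks the last 3 symbols read. Each combined state is a pair, one component from each; accept when both components accept. Minimizing collapses redundant product states.
          p    q  
>  S0     S1   S0 
   S1     S2   S1 
   S2     S3   S4 
   S3     S5   S6 
   S4     S7   S4 
   S5     S5   S8 
   S6     S9  S10 
   S7    S11   S6 
   S8     S9  S12 
   S9    S11  S13 
   S10   S14  S10 
 * S11    S5   S8 
   S12   S14  S15 
 * S13    S9  S12 
 * S14   S11  S13 
 * S15   S14  S15 
(> = start, * = accepting)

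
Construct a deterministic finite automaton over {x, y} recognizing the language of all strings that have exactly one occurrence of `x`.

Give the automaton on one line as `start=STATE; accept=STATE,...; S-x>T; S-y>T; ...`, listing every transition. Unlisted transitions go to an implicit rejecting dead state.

start=S0; accept=S1; S0-x>S1; S0-y>S0; S1-x>S2; S1-y>S1; S2-x>S2; S2-y>S2

Only the number of `x`s matters, and only up to 2. Make a chain S0 → S1 → S2 advanced by each `x` (with S2 absorbing); every other symbol self-loops. The accepting set is {S1}.
With 3 states:
        x   y  
>  S0   S1  S0 
 * S1   S2  S1 
   S2   S2  S2 
(> = start, * = accepting)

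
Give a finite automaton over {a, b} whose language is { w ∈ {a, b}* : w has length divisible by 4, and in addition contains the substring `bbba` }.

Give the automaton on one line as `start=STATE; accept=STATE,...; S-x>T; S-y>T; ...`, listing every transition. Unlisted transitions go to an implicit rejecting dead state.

start=q0; accept=q13; q0-a>q1; q0-b>q2; q1-a>q3; q1-b>q4; q2-a>q3; q2-b>q5; q3-a>q6; q3-b>q7; q4-a>q6; q4-b>q8; q5-a>q6; q5-b>q9; q6-a>q0; q6-b>q10; q7-a>q0; q7-b>q11; q8-a>q0; q8-b>q12; q9-a>q13; q9-b>q12; q10-a>q1; q10-b>q14; q11-a>q1; q11-b>q15; q12-a>q16; q12-b>q15; q13-a>q16; q13-b>q16; q14-a>q3; q14-b>q17; q15-a>q18; q15-b>q17; q16-a>q18; q16-b>q18; q17-a>q19; q17-b>q9; q18-a>q19; q18-b>q19; q19-a>q13; q19-b>q13

Handle the two conditions separately and then intersect. The first has 4 states tracking the input length modulo 4; the second has 5 states tracking whether and how much of `bbba` has been seen. A product state is a pair (one from each), accepting exactly when both do.
With 20 states:
          a    b  
>  q0     q1   q2 
   q1     q3   q4 
   q2     q3   q5 
   q3     q6   q7 
   q4     q6   q8 
   q5     q6   q9 
   q6     q0  q10 
   q7     q0  q11 
   q8     q0  q12 
   q9    q13  q12 
   q10    q1  q14 
   q11    q1  q15 
   q12   q16  q15 
 * q13   q16  q16 
   q14    q3  q17 
   q15   q18  q17 
   q16   q18  q18 
   q17   q19   q9 
   q18   q19  q19 
   q19   q13  q13 
(> = start, * = accepting)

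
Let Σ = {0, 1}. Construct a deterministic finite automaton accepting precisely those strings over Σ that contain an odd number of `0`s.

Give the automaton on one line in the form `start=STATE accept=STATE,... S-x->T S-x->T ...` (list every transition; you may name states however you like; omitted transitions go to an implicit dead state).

start=q0 accept=q1 q0-0->q1 q0-1->q0 q1-0->q0 q1-1->q1

The only thing that matters is how many `0`s have appeared, reduced mod 2. Use one state per residue: q0 for 0, …, q1 for 1. Reading `0` moves to the next residue; anything else stays put. q1 is accepting.
        0   1  
>  q0   q1  q0 
 * q1   q0  q1 
(> = start, * = accepting)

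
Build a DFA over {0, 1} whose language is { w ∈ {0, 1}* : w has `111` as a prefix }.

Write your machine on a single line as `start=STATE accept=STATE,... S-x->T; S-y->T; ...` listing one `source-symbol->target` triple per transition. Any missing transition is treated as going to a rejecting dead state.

start=s0; accept=s3; s0-0->s4; s0-1->s1; s1-0->s4; s1-1->s2; s2-0->s4; s2-1->s3; s3-0->s3; s3-1->s3; s4-0->s4; s4-1->s4

Walk along `111` while the input agrees: from s0 take `1` to s1, and so on. Any deviation drops to the rejecting sink s4. Once s3 is reached the prefix is confirmed and every continuation is accepted.
A 5-state machine:
        0   1  
>  s0   s4  s1 
   s1   s4  s2 
   s2   s4  s3 
 * s3   s3  s3 
   s4   s4  s4 
(> = start, * = accepting)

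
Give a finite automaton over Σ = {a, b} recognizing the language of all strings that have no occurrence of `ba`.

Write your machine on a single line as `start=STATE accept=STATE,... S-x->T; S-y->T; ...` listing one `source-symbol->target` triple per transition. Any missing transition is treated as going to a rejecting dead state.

start=s0; accept=s0,s1; s0-a->s0; s0-b->s1; s1-a->s2; s1-b->s1; s2-a->s2; s2-b->s2

This is the complement of 'contains `ba`'. Use the same substring-matching states — s0 through s2 holding how much of `ba` has just been matched — but flip the accepting set: everything except the trap s2 accepts.
With 3 states:
        a   b  
>* s0   s0  s1 
 * s1   s2  s1 
   s2   s2  s2 
(> = start, * = accepting)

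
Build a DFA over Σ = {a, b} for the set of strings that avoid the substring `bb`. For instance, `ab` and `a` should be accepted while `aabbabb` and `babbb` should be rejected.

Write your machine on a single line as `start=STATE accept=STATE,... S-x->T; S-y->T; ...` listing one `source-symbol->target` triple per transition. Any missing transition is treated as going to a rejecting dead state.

start=q0; accept=q0,q1; q0-a->q0; q0-b->q1; q1-a->q0; q1-b->q2; q2-a->q2; q2-b->q2

This is the complement of 'contains `bb`'. Use the same substring-matching states — q0 through q2 holding how much of `bb` has just been matched — but flip the accepting set: everything except the trap q2 accepts.
With 3 states:
        a   b  
>* q0   q0  q1 
 * q1   q0  q2 
   q2   q2  q2 
(> = start, * = accepting)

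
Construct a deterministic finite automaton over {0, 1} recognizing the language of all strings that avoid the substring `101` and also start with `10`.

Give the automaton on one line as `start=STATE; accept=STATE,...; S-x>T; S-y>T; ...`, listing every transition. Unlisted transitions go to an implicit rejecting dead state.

Run two small machines in parallel and take their product. One (4 states) tracks partial matches of the forbidden pattern `101`; the other (4 states) tracks whether the input so far still matches the prefix `10`. Each combined state is a pair, one component from each; accept when both components accept.
A 10-state machine:
        0   1  
>  S0   S1  S2 
   S1   S1  S3 
   S2   S4  S3 
   S3   S5  S3 
 * S4   S6  S7 
   S5   S1  S8 
 * S6   S6  S9 
   S7   S7  S7 
   S8   S8  S8 
 * S9   S4  S9 
(> = start, * = accepting)

start=S0; accept=S4,S6,S9; S0-0>S1; S0-1>S2; S1-0>S1; S1-1>S3; S2-0>S4; S2-1>S3; S3-0>S5; S3-1>S3; S4-0>S6; S4-1>S7; S5-0>S1; S5-1>S8; S6-0>S6; S6-1>S9; S7-0>S7; S7-1>S7; S8-0>S8; S8-1>S8; S9-0>S4; S9-1>S9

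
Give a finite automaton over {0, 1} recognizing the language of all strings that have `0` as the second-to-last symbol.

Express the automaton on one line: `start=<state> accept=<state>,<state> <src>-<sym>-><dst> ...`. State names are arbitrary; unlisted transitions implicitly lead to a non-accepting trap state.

start=s0 accept=s3,s4 s0-0->s1 s0-1->s2 s1-0->s3 s1-1->s4 s2-0->s5 s2-1->s6 s3-0->s3 s3-1->s4 s4-0->s5 s4-1->s6 s5-0->s3 s5-1->s4 s6-0->s5 s6-1->s6

A DFA must remember the last 2 symbols (since which symbol is second-to-last isn't known until the input ends). Use one state per possible window of the last ≤2 symbols; accept from those whose window starts with `0`.
7 states suffice.
        0   1  
>  s0   s1  s2 
   s1   s3  s4 
   s2   s5  s6 
 * s3   s3  s4 
 * s4   s5  s6 
   s5   s3  s4 
   s6   s5  s6 
(> = start, * = accepting)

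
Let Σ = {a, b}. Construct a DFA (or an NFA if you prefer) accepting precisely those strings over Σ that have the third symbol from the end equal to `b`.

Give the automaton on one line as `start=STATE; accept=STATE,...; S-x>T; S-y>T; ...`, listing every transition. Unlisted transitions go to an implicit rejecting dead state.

A DFA must remember the last 3 symbols (since which symbol is third-to-last isn't known until the input ends). Use one state per possible window of the last ≤3 symbols; accept from those whose window starts with `b`.
With 15 states:
          a    b  
>  S0     S1   S2 
   S1     S3   S4 
   S2     S5   S6 
   S3     S7   S8 
   S4     S9  S10 
   S5    S11  S12 
   S6    S13  S14 
   S7     S7   S8 
   S8     S9  S10 
   S9    S11  S12 
   S10   S13  S14 
 * S11    S7   S8 
 * S12    S9  S10 
 * S13   S11  S12 
 * S14   S13  S14 
(> = start, * = accepting)

start=S0; accept=S11,S12,S13,S14; S0-a>S1; S0-b>S2; S1-a>S3; S1-b>S4; S2-a>S5; S2-b>S6; S3-a>S7; S3-b>S8; S4-a>S9; S4-b>S10; S5-a>S11; S5-b>S12; S6-a>S13; S6-b>S14; S7-a>S7; S7-b>S8; S8-a>S9; S8-b>S10; S9-a>S11; S9-b>S12; S10-a>S13; S10-b>S14; S11-a>S7; S11-b>S8; S12-a>S9; S12-b>S10; S13-a>S11; S13-b>S12; S14-a>S13; S14-b>S14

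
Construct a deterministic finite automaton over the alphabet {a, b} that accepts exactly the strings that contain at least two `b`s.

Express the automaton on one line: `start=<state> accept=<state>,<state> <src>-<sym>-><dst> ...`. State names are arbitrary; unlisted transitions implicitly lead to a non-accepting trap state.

start=q0 accept=q2,q3 q0-a->q0 q0-b->q1 q1-a->q1 q1-b->q2 q2-a->q2 q2-b->q3 q3-a->q3 q3-b->q3

Only the number of `b`s matters, and only up to 3. Make a chain q0 → q1 → q2 → q3 advanced by each `b` (with q3 absorbing); every other symbol self-loops. The accepting set is {q2, q3}.
A 4-state machine:
        a   b  
>  q0   q0  q1 
   q1   q1  q2 
 * q2   q2  q3 
 * q3   q3  q3 
(> = start, * = accepting)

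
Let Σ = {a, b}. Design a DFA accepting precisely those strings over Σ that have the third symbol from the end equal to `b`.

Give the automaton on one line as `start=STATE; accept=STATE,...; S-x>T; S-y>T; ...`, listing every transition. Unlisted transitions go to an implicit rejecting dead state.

A DFA must remember the last 3 symbols (since which symbol is third-to-last isn't known until the input ends). Use one state per possible window of the last ≤3 symbols; accept from those whose window starts with `b`.
With 15 states:
          a    b  
>  s0     s1   s2 
   s1     s3   s4 
   s2     s5   s6 
   s3     s7   s8 
   s4     s9  s10 
   s5    s11  s12 
   s6    s13  s14 
   s7     s7   s8 
   s8     s9  s10 
   s9    s11  s12 
   s10   s13  s14 
 * s11    s7   s8 
 * s12    s9  s10 
 * s13   s11  s12 
 * s14   s13  s14 
(> = start, * = accepting)

start=s0; accept=s11,s12,s13,s14; s0-a>s1; s0-b>s2; s1-a>s3; s1-b>s4; s2-a>s5; s2-b>s6; s3-a>s7; s3-b>s8; s4-a>s9; s4-b>s10; s5-a>s11; s5-b>s12; s6-a>s13; s6-b>s14; s7-a>s7; s7-b>s8; s8-a>s9; s8-b>s10; s9-a>s11; s9-b>s12; s10-a>s13; s10-b>s14; s11-a>s7; s11-b>s8; s12-a>s9; s12-b>s10; s13-a>s11; s13-b>s12; s14-a>s13; s14-b>s14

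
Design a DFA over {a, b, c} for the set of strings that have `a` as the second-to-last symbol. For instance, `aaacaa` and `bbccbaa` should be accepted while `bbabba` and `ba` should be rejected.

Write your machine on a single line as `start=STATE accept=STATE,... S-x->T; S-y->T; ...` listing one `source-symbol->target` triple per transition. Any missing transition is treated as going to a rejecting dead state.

start=q0; accept=q4,q5,q6; q0-a->q1; q0-b->q2; q0-c->q3; q1-a->q4; q1-b->q5; q1-c->q6; q2-a->q7; q2-b->q8; q2-c->q9; q3-a->q10; q3-b->q11; q3-c->q12; q4-a->q4; q4-b->q5; q4-c->q6; q5-a->q7; q5-b->q8; q5-c->q9; q6-a->q10; q6-b->q11; q6-c->q12; q7-a->q4; q7-b->q5; q7-c->q6; q8-a->q7; q8-b->q8; q8-c->q9; q9-a->q10; q9-b->q11; q9-c->q12; q10-a->q4; q10-b->q5; q10-c->q6; q11-a->q7; q11-b->q8; q11-c->q9; q12-a->q10; q12-b->q11; q12-c->q12

Because acceptance depends on a position counted from the end, the machine has to buffer the most recent 2 symbols. Make each state the string of the last up-to-2 symbols read; on input `x` shift the window left and append `x`. Accept when the buffered window has length 2 and begins with `a`.
          a    b    c  
>  q0     q1   q2   q3 
   q1     q4   q5   q6 
   q2     q7   q8   q9 
   q3    q10  q11  q12 
 * q4     q4   q5   q6 
 * q5     q7   q8   q9 
 * q6    q10  q11  q12 
   q7     q4   q5   q6 
   q8     q7   q8   q9 
   q9    q10  q11  q12 
   q10    q4   q5   q6 
   q11    q7   q8   q9 
   q12   q10  q11  q12 
(> = start, * = accepting)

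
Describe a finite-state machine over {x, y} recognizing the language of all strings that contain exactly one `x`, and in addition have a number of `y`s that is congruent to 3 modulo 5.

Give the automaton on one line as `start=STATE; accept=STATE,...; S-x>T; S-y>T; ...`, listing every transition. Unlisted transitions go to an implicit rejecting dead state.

start=s0; accept=s8; s0-x>s1; s0-y>s2; s1-x>s3; s1-y>s4; s2-x>s4; s2-y>s5; s3-x>s3; s3-y>s3; s4-x>s3; s4-y>s6; s5-x>s6; s5-y>s7; s6-x>s3; s6-y>s8; s7-x>s8; s7-y>s9; s8-x>s3; s8-y>s10; s9-x>s10; s9-y>s0; s10-x>s3; s10-y>s1

Run two small machines in parallel and take their product. One (3 states) tracks the count of `x`s, saturating at 2; the other (5 states) tracks the count of `y`s modulo 5. Each combined state is a pair, one component from each; accept when both components accept. Minimizing collapses redundant product states.
          x    y  
>  s0     s1   s2 
   s1     s3   s4 
   s2     s4   s5 
   s3     s3   s3 
   s4     s3   s6 
   s5     s6   s7 
   s6     s3   s8 
   s7     s8   s9 
 * s8     s3  s10 
   s9    s10   s0 
   s10    s3   s1 
(> = start, * = accepting)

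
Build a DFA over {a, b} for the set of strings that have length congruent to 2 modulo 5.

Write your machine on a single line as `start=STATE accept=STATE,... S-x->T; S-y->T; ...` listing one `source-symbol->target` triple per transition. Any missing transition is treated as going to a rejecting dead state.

start=q0; accept=q2; q0-a->q1; q0-b->q1; q1-a->q2; q1-b->q2; q2-a->q3; q2-b->q3; q3-a->q4; q3-b->q4; q4-a->q0; q4-b->q0

Only the length mod 5 matters, so use a 5-cycle: from any state, every input symbol moves to the next state, wrapping q4 back to q0. Mark q2 accepting.
        a   b  
>  q0   q1  q1 
   q1   q2  q2 
 * q2   q3  q3 
   q3   q4  q4 
   q4   q0  q0 
(> = start, * = accepting)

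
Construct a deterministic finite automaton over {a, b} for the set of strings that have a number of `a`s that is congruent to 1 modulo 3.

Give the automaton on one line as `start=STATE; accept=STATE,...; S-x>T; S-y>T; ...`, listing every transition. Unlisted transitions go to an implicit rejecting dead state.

start=q0; accept=q1; q0-a>q1; q0-b>q0; q1-a>q2; q1-b>q1; q2-a>q0; q2-b>q2

The only thing that matters is how many `a`s have appeared, reduced mod 3. Use one state per residue: q0 for 0, …, q2 for 2. Reading `a` moves to the next residue; anything else stays put. q1 is accepting.
A 3-state machine:
        a   b  
>  q0   q1  q0 
 * q1   q2  q1 
   q2   q0  q2 
(> = start, * = accepting)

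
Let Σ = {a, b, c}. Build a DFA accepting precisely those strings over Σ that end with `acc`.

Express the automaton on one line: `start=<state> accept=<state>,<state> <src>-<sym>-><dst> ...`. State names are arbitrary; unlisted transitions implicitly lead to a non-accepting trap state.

Let each state record the length of the longest suffix of the input read so far that is also a prefix of `acc`. q1 means the last symbol is `a`; q2 means the last 2 symbols are `ac`; q3 means the last 3 symbols are `acc`. Accept only at q3, where the string currently ends in `acc`.
A 4-state machine:
        a   b   c  
>  q0   q1  q0  q0 
   q1   q1  q0  q2 
   q2   q1  q0  q3 
 * q3   q1  q0  q0 
(> = start, * = accepting)

start=q0 accept=q3 q0-a->q1 q0-b->q0 q0-c->q0 q1-a->q1 q1-b->q0 q1-c->q2 q2-a->q1 q2-b->q0 q2-c->q3 q3-a->q1 q3-b->q0 q3-c->q0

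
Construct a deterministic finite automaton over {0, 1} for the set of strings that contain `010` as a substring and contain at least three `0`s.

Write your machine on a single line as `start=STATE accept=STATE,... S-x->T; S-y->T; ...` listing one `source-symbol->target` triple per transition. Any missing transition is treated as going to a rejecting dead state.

Handle the two conditions separately and then intersect. The first has 4 states tracking whether and how much of `010` has been seen; the second has 5 states tracking the count of `0`s, saturating at 4. A product state is a pair (one from each), accepting exactly when both do. Minimizing collapses redundant product states.
An 8-state machine:
        0   1  
>  q0   q1  q0 
   q1   q2  q3 
   q2   q2  q4 
   q3   q5  q6 
   q4   q7  q6 
   q5   q7  q5 
   q6   q2  q6 
 * q7   q7  q7 
(> = start, * = accepting)

start=q0; accept=q7; q0-0->q1; q0-1->q0; q1-0->q2; q1-1->q3; q2-0->q2; q2-1->q4; q3-0->q5; q3-1->q6; q4-0->q7; q4-1->q6; q5-0->q7; q5-1->q5; q6-0->q2; q6-1->q6; q7-0->q7; q7-1->q7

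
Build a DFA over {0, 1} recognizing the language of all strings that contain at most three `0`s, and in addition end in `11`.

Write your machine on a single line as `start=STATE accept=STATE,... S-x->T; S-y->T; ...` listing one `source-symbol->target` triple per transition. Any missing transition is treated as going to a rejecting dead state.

Handle the two conditions separately and then intersect. The first has 5 states tracking the count of `0`s, saturating at 4; the second has 3 states tracking how much of the suffix `11` has currently been matched. A product state is a pair (one from each), accepting exactly when both do.
15 states suffice.
          0    1  
>  q0     q1   q2 
   q1     q3   q4 
   q2     q1   q5 
   q3     q6   q7 
   q4     q3   q8 
 * q5     q1   q5 
   q6     q9  q10 
   q7     q6  q11 
 * q8     q3   q8 
   q9     q9  q12 
   q10    q9  q13 
 * q11    q6  q11 
   q12    q9  q14 
 * q13    q9  q13 
   q14    q9  q14 
(> = start, * = accepting)

start=q0; accept=q5,q8,q11,q13; q0-0->q1; q0-1->q2; q1-0->q3; q1-1->q4; q2-0->q1; q2-1->q5; q3-0->q6; q3-1->q7; q4-0->q3; q4-1->q8; q5-0->q1; q5-1->q5; q6-0->q9; q6-1->q10; q7-0->q6; q7-1->q11; q8-0->q3; q8-1->q8; q9-0->q9; q9-1->q12; q10-0->q9; q10-1->q13; q11-0->q6; q11-1->q11; q12-0->q9; q12-1->q14; q13-0->q9; q13-1->q13; q14-0->q9; q14-1->q14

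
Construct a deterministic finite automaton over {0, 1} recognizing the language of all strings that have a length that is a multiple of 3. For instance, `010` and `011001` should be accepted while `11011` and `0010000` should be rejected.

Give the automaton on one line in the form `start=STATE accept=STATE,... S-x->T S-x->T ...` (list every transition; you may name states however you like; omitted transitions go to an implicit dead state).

Only the length mod 3 matters, so use a 3-cycle: from any state, every input symbol moves to the next state, wrapping C back to A. Mark A accepting.
With 3 states:
       0  1 
>* A   B  B 
   B   C  C 
   C   A  A 
(> = start, * = accepting)

start=A accept=A A-0->B A-1->B B-0->C B-1->C C-0->A C-1->A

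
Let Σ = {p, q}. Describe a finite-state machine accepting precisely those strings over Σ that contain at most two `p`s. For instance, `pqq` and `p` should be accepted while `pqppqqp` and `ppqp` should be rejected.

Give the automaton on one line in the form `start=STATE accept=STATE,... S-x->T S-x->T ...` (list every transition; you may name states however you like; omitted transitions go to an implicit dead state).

start=A accept=A,B,C A-p->B A-q->A B-p->C B-q->B C-p->D C-q->C D-p->D D-q->D

Count `p`s, saturating at 3: states A through C mean 0 through 2 `p`s seen; D means more than 2. Each `p` increments (capped at D); other symbols loop. Accept from {A, B, C}.
4 states suffice.
       p  q 
>* A   B  A 
 * B   C  B 
 * C   D  C 
   D   D  D 
(> = start, * = accepting)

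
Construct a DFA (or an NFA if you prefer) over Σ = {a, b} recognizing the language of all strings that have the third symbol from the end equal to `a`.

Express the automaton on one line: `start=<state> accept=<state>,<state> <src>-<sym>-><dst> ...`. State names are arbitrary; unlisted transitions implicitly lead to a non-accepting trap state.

Because acceptance depends on a position counted from the end, the machine has to buffer the most recent 3 symbols. Make each state the string of the last up-to-3 symbols read; on input `x` shift the window left and append `x`. Accept when the buffered window has length 3 and begins with `a`.
          a    b  
>  S0     S1   S2 
   S1     S3   S4 
   S2     S5   S6 
   S3     S7   S8 
   S4     S9  S10 
   S5    S11  S12 
   S6    S13  S14 
 * S7     S7   S8 
 * S8     S9  S10 
 * S9    S11  S12 
 * S10   S13  S14 
   S11    S7   S8 
   S12    S9  S10 
   S13   S11  S12 
   S14   S13  S14 
(> = start, * = accepting)

start=S0 accept=S7,S8,S9,S10 S0-a->S1 S0-b->S2 S1-a->S3 S1-b->S4 S2-a->S5 S2-b->S6 S3-a->S7 S3-b->S8 S4-a->S9 S4-b->S10 S5-a->S11 S5-b->S12 S6-a->S13 S6-b->S14 S7-a->S7 S7-b->S8 S8-a->S9 S8-b->S10 S9-a->S11 S9-b->S12 S10-a->S13 S10-b->S14 S11-a->S7 S11-b->S8 S12-a->S9 S12-b->S10 S13-a->S11 S13-b->S12 S14-a->S13 S14-b->S14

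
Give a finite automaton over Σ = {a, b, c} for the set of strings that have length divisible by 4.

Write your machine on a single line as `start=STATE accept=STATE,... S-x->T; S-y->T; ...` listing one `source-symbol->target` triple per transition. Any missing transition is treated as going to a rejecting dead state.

start=q0; accept=q0; q0-a->q1; q0-b->q1; q0-c->q1; q1-a->q2; q1-b->q2; q1-c->q2; q2-a->q3; q2-b->q3; q2-c->q3; q3-a->q0; q3-b->q0; q3-c->q0

Count input length modulo 4: every symbol advances one step around the cycle q0 → q1 → q2 → q3 → q0. Accept at q0.
With 4 states:
        a   b   c  
>* q0   q1  q1  q1 
   q1   q2  q2  q2 
   q2   q3  q3  q3 
   q3   q0  q0  q0 
(> = start, * = accepting)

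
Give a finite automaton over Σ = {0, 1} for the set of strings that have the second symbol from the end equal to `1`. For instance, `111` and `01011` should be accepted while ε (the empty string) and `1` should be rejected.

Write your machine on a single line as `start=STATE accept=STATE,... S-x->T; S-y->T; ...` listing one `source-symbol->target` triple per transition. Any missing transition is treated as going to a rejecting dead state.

start=q0; accept=q5,q6; q0-0->q1; q0-1->q2; q1-0->q3; q1-1->q4; q2-0->q5; q2-1->q6; q3-0->q3; q3-1->q4; q4-0->q5; q4-1->q6; q5-0->q3; q5-1->q4; q6-0->q5; q6-1->q6

A DFA must remember the last 2 symbols (since which symbol is second-to-last isn't known until the input ends). Use one state per possible window of the last ≤2 symbols; accept from those whose window starts with `1`.
        0   1  
>  q0   q1  q2 
   q1   q3  q4 
   q2   q5  q6 
   q3   q3  q4 
   q4   q5  q6 
 * q5   q3  q4 
 * q6   q5  q6 
(> = start, * = accepting)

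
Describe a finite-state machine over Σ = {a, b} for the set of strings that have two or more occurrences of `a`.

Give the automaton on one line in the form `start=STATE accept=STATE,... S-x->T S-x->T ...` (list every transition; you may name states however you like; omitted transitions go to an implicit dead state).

Only the number of `a`s matters, and only up to 3. Make a chain q0 → q1 → q2 → q3 advanced by each `a` (with q3 absorbing); every other symbol self-loops. The accepting set is {q2, q3}.
With 4 states:
        a   b  
>  q0   q1  q0 
   q1   q2  q1 
 * q2   q3  q2 
 * q3   q3  q3 
(> = start, * = accepting)

start=q0 accept=q2,q3 q0-a->q1 q0-b->q0 q1-a->q2 q1-b->q1 q2-a->q3 q2-b->q2 q3-a->q3 q3-b->q3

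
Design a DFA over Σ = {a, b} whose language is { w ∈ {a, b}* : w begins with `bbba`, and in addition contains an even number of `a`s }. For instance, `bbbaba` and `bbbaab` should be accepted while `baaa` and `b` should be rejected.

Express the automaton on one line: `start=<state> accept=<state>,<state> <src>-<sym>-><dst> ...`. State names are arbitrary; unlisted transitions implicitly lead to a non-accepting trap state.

start=S0 accept=S6 S0-a->S1 S0-b->S2 S1-a->S1 S1-b->S1 S2-a->S1 S2-b->S3 S3-a->S1 S3-b->S4 S4-a->S5 S4-b->S1 S5-a->S6 S5-b->S5 S6-a->S5 S6-b->S6

Build one automaton per condition and run them in lockstep. The first has 6 states tracking whether the input so far still matches the prefix `bbba`; the second has 2 states tracking the count of `a`s modulo 2. A product state is a pair (one from each), accepting exactly when both do. After merging equivalent states the machine shrinks.
        a   b  
>  S0   S1  S2 
   S1   S1  S1 
   S2   S1  S3 
   S3   S1  S4 
   S4   S5  S1 
   S5   S6  S5 
 * S6   S5  S6 
(> = start, * = accepting)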